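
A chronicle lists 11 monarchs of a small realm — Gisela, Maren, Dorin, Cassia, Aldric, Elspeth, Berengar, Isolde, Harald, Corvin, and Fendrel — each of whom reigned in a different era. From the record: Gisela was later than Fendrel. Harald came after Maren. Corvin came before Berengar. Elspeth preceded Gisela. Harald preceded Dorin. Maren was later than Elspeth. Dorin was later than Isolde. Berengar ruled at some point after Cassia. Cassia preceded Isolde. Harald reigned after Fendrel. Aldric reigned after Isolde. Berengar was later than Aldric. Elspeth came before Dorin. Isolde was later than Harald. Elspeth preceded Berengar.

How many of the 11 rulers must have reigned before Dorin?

6

Directly stated before Dorin: Elspeth, Harald, and Isolde.
Cassia reaches Dorin via Cassia → Isolde → Dorin.
Fendrel reaches Dorin via Fendrel → Harald → Dorin.
Maren reaches Dorin via Maren → Harald → Dorin.
No chain forces Gisela (or any of the others) ahead of Dorin.
That's Cassia, Elspeth, Fendrel, Harald, Isolde, and Maren — 6 in all.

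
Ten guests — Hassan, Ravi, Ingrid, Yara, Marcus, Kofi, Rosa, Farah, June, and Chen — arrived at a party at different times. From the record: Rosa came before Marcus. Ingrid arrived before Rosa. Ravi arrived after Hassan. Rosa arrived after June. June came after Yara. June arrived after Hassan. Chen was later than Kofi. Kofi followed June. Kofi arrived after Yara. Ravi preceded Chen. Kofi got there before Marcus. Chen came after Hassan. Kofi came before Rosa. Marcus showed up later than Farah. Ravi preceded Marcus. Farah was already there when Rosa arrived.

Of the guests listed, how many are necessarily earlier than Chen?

5

Directly stated before Chen: Hassan, Kofi, and Ravi.
June reaches Chen via June → Kofi → Chen.
Yara reaches Chen via Yara → Kofi → Chen.
No chain forces Marcus (or any of the others) ahead of Chen.
That's Hassan, June, Kofi, Ravi, and Yara — 5 in all.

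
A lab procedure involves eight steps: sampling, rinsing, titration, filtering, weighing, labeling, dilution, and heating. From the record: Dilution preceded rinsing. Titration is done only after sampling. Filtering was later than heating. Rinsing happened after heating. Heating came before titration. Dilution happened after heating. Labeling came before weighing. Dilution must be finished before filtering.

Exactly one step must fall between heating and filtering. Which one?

Tracing the constraints gives heating → dilution → filtering, so dilution sits after heating and before filtering.
No other step is forced both after heating and before filtering.

dilution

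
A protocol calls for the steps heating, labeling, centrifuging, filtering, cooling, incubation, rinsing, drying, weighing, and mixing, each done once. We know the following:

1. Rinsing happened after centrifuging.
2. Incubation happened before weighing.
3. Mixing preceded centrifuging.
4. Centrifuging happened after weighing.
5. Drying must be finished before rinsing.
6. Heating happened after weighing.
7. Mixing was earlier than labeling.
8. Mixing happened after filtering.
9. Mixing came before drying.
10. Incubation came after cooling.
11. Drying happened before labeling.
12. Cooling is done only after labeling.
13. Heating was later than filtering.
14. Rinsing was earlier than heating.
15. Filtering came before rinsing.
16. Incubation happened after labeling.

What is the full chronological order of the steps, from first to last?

The constraints fix every adjacent pair, so only one ordering works:
filtering → mixing → drying → labeling → cooling → incubation → weighing → centrifuging → rinsing → heating.

filtering, mixing, drying, labeling, cooling, incubation, weighing, centrifuging, rinsing, heating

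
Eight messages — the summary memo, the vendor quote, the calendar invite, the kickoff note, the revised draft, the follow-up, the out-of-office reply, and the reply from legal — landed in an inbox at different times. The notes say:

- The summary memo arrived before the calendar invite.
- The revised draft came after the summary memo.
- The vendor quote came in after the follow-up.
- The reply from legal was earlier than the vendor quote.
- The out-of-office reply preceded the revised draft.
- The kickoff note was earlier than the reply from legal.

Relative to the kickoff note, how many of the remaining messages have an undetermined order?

5

Forced after the kickoff note: the reply from legal and the vendor quote.
That leaves the calendar invite, the follow-up, the out-of-office reply, the revised draft, and the summary memo with no forced order relative to the kickoff note — 5.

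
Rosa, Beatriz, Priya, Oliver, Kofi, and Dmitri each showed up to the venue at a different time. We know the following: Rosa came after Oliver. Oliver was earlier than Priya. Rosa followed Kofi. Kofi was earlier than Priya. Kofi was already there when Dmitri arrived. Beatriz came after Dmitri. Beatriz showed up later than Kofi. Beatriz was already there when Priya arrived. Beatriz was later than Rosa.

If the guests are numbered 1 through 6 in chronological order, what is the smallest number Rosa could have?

Kofi and Oliver must both come before Rosa — 2 forced predecessors.
Nothing else is forced ahead of Rosa, so their earliest slot is position 2 + 1 = 3.

3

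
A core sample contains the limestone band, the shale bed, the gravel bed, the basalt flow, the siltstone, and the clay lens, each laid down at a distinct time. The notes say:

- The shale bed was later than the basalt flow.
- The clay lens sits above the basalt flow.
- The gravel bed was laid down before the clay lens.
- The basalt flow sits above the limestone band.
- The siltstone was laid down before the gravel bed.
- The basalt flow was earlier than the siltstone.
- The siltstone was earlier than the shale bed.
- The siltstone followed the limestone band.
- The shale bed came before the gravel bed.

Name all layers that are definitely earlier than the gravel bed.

Directly stated before the gravel bed: the shale bed and the siltstone.
The basalt flow reaches the gravel bed via the basalt flow → the siltstone → the gravel bed.
The limestone band reaches the gravel bed via the limestone band → the siltstone → the gravel bed.

the basalt flow, the limestone band, the shale bed, the siltstone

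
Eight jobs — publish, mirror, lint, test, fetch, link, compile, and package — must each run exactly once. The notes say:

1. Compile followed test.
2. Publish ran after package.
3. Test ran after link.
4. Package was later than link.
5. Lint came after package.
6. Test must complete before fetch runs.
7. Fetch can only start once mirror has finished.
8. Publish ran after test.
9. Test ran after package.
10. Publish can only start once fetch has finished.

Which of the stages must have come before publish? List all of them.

fetch, link, mirror, package, test

Directly stated before publish: fetch, package, and test.
Link reaches publish via link → package → publish.
Mirror reaches publish via mirror → fetch → publish.
No chain forces lint (or any of the others) ahead of publish.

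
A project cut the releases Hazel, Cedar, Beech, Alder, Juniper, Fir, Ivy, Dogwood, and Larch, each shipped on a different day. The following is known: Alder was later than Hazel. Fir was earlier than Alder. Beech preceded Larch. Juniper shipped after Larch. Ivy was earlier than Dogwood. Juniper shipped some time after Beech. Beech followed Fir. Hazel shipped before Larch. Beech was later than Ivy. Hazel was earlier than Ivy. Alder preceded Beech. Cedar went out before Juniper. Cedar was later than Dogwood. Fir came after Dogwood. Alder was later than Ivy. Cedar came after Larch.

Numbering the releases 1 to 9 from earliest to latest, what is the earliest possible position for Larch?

7

Alder, Beech, Dogwood, Fir, Hazel, and Ivy must all come before Larch — 6 forced predecessors.
Nothing else is forced ahead of Larch, so its earliest slot is position 6 + 1 = 7.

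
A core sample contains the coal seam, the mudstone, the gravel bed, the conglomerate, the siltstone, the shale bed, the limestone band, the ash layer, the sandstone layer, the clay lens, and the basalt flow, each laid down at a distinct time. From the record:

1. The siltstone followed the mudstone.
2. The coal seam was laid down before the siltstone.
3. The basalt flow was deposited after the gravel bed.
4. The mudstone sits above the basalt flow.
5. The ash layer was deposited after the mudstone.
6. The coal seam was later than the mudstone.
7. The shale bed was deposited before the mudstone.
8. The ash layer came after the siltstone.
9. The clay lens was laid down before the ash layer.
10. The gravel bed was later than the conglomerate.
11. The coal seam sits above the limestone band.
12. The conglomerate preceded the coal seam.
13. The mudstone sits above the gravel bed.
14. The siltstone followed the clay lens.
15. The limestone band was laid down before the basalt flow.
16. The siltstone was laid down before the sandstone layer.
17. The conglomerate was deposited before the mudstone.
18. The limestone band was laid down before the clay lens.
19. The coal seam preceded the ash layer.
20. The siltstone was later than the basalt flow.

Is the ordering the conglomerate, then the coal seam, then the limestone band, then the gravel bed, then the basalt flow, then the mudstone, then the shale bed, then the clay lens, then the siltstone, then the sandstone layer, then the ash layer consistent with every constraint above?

The constraints require the limestone band before the coal seam, but in the proposed sequence the coal seam appears ahead of the limestone band. That one violation is enough.

no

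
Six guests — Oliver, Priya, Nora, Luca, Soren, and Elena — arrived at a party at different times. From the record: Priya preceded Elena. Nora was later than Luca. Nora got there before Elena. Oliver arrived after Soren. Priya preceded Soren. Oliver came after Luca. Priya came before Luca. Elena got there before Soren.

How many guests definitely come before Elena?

3

Directly stated before Elena: Nora and Priya.
Luca reaches Elena via Luca → Nora → Elena.
No chain forces Soren (or any of the others) ahead of Elena.
That's Luca, Nora, and Priya — 3 in all.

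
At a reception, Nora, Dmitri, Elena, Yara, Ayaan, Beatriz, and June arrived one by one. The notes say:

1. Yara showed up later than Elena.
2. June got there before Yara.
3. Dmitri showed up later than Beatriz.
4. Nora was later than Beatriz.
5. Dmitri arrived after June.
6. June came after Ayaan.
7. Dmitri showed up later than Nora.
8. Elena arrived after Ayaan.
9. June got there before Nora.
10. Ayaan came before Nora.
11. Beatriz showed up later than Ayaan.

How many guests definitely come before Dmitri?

4

Directly stated before Dmitri: Beatriz, June, and Nora.
Ayaan reaches Dmitri via Ayaan → June → Dmitri.
That's Ayaan, Beatriz, June, and Nora — 4 in all.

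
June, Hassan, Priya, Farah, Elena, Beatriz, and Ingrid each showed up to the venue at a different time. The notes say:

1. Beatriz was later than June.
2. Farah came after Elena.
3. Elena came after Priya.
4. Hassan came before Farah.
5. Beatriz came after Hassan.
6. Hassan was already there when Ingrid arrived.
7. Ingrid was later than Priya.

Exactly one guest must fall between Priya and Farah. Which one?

Tracing the constraints gives Priya → Elena → Farah, so Elena sits after Priya and before Farah.
No other guest is forced both after Priya and before Farah.

Elena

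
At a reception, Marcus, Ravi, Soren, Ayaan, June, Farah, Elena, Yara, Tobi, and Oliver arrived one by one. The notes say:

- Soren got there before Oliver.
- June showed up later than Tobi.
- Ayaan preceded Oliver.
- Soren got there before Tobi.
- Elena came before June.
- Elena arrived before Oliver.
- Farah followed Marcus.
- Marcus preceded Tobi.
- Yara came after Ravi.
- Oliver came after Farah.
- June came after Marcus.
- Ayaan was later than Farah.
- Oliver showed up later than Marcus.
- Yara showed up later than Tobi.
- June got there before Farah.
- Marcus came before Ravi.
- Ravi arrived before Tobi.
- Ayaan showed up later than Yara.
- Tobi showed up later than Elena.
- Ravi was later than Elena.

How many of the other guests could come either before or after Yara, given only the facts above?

2

Forced before Yara: Elena, Marcus, Ravi, Soren, and Tobi; forced after Yara: Ayaan and Oliver.
That leaves Farah and June with no forced order relative to Yara — 2.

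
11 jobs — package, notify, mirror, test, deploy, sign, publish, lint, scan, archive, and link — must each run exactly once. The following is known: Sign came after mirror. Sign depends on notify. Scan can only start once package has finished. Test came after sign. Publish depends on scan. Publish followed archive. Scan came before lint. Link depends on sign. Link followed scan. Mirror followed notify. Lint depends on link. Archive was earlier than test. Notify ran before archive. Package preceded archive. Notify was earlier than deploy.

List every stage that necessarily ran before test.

Directly stated before test: archive and sign.
Mirror reaches test via mirror → sign → test.
Notify reaches test via notify → sign → test.
Package reaches test via package → archive → test.
No chain forces scan (or any of the others) ahead of test.

archive, mirror, notify, package, sign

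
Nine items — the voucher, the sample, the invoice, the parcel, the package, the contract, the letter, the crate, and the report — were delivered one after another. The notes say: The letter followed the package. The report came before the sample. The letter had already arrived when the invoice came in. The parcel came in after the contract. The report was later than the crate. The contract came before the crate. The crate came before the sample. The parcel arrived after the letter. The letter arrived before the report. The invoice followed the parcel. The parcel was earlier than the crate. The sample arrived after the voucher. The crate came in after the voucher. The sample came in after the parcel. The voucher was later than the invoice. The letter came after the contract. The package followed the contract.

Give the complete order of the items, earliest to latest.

The constraints fix every adjacent pair, so only one ordering works:
the contract → the package → the letter → the parcel → the invoice → the voucher → the crate → the report → the sample.

the contract, the package, the letter, the parcel, the invoice, the voucher, the crate, the report, the sample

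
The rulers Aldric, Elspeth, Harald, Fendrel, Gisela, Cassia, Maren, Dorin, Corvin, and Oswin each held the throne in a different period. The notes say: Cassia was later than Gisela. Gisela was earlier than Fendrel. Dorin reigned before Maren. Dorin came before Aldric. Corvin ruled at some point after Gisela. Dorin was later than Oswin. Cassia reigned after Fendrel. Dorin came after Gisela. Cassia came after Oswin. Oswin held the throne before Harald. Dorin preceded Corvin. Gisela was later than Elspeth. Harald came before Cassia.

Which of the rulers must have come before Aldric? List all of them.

Dorin, Elspeth, Gisela, Oswin

Directly stated before Aldric: Dorin.
Elspeth reaches Aldric via Elspeth → Gisela → Dorin → Aldric.
Gisela reaches Aldric via Gisela → Dorin → Aldric.
Oswin reaches Aldric via Oswin → Dorin → Aldric.
No chain forces Corvin (or any of the others) ahead of Aldric.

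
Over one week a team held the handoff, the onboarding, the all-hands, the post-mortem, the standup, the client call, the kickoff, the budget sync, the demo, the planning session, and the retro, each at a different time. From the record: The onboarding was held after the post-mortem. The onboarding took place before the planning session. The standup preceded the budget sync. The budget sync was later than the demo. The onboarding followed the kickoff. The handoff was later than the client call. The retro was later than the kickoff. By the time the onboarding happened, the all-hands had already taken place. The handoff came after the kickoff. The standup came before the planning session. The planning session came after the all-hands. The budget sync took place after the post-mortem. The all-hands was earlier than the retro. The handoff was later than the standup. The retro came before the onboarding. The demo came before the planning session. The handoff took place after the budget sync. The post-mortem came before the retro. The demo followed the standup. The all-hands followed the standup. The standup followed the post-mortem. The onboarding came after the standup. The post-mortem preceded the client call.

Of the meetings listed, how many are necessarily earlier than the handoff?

Directly stated before the handoff: the budget sync, the client call, the kickoff, and the standup.
The demo reaches the handoff via the demo → the budget sync → the handoff.
The post-mortem reaches the handoff via the post-mortem → the client call → the handoff.
No chain forces the all-hands (or any of the others) ahead of the handoff.
That's the budget sync, the client call, the demo, the kickoff, the post-mortem, and the standup — 6 in all.

6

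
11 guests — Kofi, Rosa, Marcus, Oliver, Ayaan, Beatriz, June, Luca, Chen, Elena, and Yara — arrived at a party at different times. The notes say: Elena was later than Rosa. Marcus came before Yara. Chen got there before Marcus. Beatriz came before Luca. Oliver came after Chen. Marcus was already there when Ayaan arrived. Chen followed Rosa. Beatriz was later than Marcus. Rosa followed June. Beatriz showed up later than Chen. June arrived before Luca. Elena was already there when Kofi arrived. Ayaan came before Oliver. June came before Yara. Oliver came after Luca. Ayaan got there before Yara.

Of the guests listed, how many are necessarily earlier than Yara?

Directly stated before Yara: Ayaan, June, and Marcus.
Chen reaches Yara via Chen → Marcus → Yara.
Rosa reaches Yara via Rosa → Chen → Marcus → Yara.
No chain forces Beatriz (or any of the others) ahead of Yara.
That's Ayaan, Chen, June, Marcus, and Rosa — 5 in all.

5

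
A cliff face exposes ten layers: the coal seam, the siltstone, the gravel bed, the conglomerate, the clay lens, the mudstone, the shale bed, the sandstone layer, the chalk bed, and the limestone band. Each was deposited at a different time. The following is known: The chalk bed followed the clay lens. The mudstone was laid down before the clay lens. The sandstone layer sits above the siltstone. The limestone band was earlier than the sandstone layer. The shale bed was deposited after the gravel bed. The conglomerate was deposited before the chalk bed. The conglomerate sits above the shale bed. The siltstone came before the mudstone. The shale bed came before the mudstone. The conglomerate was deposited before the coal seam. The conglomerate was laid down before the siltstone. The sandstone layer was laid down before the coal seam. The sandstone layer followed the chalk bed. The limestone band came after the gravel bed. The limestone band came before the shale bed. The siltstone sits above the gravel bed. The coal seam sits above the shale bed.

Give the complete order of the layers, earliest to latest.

the gravel bed, the limestone band, the shale bed, the conglomerate, the siltstone, the mudstone, the clay lens, the chalk bed, the sandstone layer, the coal seam

The constraints fix every adjacent pair, so only one ordering works:
the gravel bed → the limestone band → the shale bed → the conglomerate → the siltstone → the mudstone → the clay lens → the chalk bed → the sandstone layer → the coal seam.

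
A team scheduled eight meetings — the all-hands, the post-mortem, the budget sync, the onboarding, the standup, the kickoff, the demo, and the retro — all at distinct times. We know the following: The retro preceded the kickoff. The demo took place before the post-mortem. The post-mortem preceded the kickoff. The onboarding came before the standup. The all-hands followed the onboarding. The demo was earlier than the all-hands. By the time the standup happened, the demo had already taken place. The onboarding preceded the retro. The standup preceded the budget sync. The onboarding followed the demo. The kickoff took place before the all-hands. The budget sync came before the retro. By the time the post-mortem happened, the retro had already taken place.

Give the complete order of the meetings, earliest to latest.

The constraints fix every adjacent pair, so only one ordering works:
the demo → the onboarding → the standup → the budget sync → the retro → the post-mortem → the kickoff → the all-hands.

the demo, the onboarding, the standup, the budget sync, the retro, the post-mortem, the kickoff, the all-hands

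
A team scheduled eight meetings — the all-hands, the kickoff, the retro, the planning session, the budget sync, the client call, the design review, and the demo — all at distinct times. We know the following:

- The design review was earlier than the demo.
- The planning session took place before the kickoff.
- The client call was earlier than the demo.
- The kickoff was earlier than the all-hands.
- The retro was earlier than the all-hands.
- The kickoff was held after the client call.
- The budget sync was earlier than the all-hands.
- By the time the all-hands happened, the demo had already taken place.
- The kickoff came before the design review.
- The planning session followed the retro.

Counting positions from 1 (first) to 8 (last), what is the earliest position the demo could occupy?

The client call, the design review, the kickoff, the planning session, and the retro must all come before the demo — 5 forced predecessors.
Nothing else is forced ahead of the demo, so its earliest slot is position 5 + 1 = 6.

6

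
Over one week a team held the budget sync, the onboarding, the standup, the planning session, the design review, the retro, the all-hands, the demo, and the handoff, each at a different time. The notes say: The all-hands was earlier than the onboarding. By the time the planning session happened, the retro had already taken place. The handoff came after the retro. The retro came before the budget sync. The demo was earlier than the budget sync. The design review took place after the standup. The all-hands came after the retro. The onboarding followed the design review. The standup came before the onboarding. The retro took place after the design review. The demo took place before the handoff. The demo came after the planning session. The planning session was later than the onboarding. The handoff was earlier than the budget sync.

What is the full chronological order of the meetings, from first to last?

The constraints fix every adjacent pair, so only one ordering works:
the standup → the design review → the retro → the all-hands → the onboarding → the planning session → the demo → the handoff → the budget sync.

the standup, the design review, the retro, the all-hands, the onboarding, the planning session, the demo, the handoff, the budget sync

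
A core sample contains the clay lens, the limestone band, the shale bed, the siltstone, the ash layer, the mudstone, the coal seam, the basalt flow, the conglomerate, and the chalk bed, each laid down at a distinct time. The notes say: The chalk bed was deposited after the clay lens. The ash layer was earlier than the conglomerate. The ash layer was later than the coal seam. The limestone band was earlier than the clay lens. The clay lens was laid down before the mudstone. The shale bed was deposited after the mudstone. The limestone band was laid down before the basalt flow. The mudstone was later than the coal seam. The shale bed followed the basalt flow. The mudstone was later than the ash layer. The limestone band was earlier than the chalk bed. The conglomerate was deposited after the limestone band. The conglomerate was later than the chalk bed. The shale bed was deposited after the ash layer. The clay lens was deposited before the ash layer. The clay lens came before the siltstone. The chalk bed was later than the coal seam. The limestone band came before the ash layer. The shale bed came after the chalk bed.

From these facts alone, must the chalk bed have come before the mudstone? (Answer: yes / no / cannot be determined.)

cannot be determined

No chain of stated constraints runs from the chalk bed to the mudstone, and none runs from the mudstone to the chalk bed either.
So the relative order of the chalk bed and the mudstone is not fixed by the given facts.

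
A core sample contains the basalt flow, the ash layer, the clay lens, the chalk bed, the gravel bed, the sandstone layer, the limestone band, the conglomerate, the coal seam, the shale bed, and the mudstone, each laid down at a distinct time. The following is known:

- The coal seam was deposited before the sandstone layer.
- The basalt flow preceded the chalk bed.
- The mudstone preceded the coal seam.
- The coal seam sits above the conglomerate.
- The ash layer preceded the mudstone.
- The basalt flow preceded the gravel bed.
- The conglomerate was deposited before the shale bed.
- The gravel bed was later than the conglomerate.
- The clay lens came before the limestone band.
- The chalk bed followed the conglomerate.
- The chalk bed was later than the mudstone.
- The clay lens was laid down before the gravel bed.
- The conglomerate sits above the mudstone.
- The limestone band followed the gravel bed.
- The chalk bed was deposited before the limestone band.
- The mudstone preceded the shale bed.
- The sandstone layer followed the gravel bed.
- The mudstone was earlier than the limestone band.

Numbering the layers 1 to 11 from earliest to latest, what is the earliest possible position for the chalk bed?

5

The ash layer, the basalt flow, the conglomerate, and the mudstone must all come before the chalk bed — 4 forced predecessors.
Nothing else is forced ahead of the chalk bed, so its earliest slot is position 4 + 1 = 5.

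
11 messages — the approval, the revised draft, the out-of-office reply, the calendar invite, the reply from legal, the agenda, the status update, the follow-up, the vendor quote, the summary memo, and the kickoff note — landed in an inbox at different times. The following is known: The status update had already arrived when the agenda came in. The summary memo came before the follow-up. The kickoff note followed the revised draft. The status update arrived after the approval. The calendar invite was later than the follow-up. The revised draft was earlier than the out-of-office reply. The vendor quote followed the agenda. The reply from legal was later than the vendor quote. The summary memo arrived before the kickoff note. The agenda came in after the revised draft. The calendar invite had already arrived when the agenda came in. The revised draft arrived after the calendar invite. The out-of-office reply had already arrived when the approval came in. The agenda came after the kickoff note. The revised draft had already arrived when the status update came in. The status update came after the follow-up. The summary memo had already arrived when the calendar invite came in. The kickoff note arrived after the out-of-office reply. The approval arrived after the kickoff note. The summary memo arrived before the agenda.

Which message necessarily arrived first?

The summary memo has a chain of constraints placing it before every other message, so the summary memo must be first.

the summary memo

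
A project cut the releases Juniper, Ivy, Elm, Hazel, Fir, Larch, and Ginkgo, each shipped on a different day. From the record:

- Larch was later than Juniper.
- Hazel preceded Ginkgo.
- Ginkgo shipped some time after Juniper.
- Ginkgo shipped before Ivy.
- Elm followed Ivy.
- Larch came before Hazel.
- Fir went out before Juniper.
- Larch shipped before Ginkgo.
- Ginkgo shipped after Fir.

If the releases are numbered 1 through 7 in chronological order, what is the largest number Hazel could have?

Hazel must come before Elm, Ginkgo, and Ivy — 3 releases forced after it.
Everything else can be placed before Hazel in some valid order, so Hazel can sit as late as position 7 − 3 = 4.

4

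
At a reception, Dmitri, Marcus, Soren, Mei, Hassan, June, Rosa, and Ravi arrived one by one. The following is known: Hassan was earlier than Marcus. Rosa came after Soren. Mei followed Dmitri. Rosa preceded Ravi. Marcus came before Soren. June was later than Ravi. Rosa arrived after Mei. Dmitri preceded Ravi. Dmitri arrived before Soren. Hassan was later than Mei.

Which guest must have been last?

Every other guest has a chain of constraints placing them before June, so June is last.

June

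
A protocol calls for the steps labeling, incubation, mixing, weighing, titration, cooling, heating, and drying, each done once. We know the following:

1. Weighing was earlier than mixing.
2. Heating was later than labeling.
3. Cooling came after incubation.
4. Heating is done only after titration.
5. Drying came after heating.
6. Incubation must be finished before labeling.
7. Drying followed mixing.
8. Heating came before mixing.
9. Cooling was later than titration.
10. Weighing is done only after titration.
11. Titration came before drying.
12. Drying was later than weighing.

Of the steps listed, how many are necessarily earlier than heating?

Directly stated before heating: labeling and titration.
Incubation reaches heating via incubation → labeling → heating.
No chain forces cooling (or any of the others) ahead of heating.
That's incubation, labeling, and titration — 3 in all.

3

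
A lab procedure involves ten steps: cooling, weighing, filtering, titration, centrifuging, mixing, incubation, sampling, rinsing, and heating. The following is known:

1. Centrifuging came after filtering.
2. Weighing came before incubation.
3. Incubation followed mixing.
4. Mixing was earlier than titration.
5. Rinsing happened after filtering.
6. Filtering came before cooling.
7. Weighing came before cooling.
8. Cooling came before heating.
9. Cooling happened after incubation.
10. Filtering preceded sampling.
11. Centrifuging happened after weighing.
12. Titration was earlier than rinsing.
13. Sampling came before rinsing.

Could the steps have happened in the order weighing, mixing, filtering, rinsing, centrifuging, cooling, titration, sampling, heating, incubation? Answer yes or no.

no

The constraints require titration before rinsing, but in the proposed sequence rinsing appears ahead of titration. That one violation is enough.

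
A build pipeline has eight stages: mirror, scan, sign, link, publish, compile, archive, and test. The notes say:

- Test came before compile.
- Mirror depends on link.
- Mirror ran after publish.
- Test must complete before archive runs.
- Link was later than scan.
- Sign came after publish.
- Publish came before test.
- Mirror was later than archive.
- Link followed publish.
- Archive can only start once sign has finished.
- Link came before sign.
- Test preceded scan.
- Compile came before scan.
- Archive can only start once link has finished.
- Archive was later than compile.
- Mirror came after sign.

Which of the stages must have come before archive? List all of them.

Directly stated before archive: compile, link, sign, and test.
Publish reaches archive via publish → test → archive.
Scan reaches archive via scan → link → archive.
No chain forces mirror ahead of archive.

compile, link, publish, scan, sign, test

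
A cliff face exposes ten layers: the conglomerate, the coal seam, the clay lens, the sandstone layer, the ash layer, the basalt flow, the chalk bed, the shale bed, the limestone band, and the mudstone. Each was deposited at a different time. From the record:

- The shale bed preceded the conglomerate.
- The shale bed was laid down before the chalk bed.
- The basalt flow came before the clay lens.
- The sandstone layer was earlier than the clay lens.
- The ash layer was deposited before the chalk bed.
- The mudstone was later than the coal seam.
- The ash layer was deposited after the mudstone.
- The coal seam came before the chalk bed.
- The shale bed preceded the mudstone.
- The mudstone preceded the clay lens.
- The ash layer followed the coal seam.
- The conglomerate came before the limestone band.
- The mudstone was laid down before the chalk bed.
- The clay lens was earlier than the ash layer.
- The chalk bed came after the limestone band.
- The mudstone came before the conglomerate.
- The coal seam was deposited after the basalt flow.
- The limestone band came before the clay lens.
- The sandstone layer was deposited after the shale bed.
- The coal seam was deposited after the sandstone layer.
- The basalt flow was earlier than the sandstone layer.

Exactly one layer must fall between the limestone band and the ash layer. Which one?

the clay lens

Tracing the constraints gives the limestone band → the clay lens → the ash layer, so the clay lens sits after the limestone band and before the ash layer.
No other layer is forced both after the limestone band and before the ash layer.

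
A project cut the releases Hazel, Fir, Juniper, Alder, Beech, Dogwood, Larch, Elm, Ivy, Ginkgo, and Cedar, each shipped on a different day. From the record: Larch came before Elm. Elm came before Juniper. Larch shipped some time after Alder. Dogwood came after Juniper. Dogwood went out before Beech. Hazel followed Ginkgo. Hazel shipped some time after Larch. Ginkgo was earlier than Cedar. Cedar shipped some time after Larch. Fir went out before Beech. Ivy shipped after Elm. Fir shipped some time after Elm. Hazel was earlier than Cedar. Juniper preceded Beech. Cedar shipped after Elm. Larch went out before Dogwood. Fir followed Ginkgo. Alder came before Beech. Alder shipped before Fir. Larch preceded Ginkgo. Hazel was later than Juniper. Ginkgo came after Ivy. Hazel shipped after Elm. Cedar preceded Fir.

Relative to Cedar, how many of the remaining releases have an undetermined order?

Forced before Cedar: Alder, Elm, Ginkgo, Hazel, Ivy, Juniper, and Larch; forced after Cedar: Beech and Fir.
That leaves Dogwood with no forced order relative to Cedar — 1.

1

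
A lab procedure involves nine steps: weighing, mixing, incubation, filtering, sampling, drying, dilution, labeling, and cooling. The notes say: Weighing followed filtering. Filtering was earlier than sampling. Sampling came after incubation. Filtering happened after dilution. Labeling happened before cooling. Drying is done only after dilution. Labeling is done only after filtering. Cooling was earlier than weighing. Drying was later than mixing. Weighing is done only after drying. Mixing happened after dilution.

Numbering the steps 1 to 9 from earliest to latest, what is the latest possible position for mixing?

Mixing must come before drying and weighing — 2 steps forced after it.
Everything else can be placed before mixing in some valid order, so mixing can sit as late as position 9 − 2 = 7.

7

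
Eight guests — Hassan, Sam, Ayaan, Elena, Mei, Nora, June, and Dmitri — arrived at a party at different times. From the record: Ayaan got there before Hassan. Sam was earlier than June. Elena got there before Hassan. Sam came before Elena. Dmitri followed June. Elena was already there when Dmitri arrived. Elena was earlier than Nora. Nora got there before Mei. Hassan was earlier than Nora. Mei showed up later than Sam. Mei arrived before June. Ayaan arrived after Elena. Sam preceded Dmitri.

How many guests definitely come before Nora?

Directly stated before Nora: Elena and Hassan.
Ayaan reaches Nora via Ayaan → Hassan → Nora.
Sam reaches Nora via Sam → Elena → Nora.
No chain forces Dmitri (or any of the others) ahead of Nora.
That's Ayaan, Elena, Hassan, and Sam — 4 in all.

4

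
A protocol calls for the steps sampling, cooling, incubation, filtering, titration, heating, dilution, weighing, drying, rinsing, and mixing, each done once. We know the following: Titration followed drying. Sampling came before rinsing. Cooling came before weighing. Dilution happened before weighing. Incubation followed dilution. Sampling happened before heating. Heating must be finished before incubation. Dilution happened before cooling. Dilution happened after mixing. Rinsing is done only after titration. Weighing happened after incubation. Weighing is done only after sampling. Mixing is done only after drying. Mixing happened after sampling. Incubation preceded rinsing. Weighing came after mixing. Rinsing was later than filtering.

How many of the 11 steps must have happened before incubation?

5

Directly stated before incubation: dilution and heating.
Drying reaches incubation via drying → mixing → dilution → incubation.
Mixing reaches incubation via mixing → dilution → incubation.
Sampling reaches incubation via sampling → heating → incubation.
That's dilution, drying, heating, mixing, and sampling — 5 in all.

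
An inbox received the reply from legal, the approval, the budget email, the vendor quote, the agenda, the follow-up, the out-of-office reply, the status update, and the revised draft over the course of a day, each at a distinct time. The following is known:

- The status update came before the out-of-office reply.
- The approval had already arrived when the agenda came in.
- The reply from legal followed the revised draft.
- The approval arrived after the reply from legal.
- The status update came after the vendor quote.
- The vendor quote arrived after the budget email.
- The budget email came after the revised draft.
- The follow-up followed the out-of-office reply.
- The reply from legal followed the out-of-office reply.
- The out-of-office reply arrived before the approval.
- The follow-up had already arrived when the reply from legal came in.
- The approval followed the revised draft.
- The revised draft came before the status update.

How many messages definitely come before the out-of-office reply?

4

Directly stated before the out-of-office reply: the status update.
The budget email reaches the out-of-office reply via the budget email → the vendor quote → the status update → the out-of-office reply.
The revised draft reaches the out-of-office reply via the revised draft → the status update → the out-of-office reply.
The vendor quote reaches the out-of-office reply via the vendor quote → the status update → the out-of-office reply.
No chain forces the agenda (or any of the others) ahead of the out-of-office reply.
That's the budget email, the revised draft, the status update, and the vendor quote — 4 in all.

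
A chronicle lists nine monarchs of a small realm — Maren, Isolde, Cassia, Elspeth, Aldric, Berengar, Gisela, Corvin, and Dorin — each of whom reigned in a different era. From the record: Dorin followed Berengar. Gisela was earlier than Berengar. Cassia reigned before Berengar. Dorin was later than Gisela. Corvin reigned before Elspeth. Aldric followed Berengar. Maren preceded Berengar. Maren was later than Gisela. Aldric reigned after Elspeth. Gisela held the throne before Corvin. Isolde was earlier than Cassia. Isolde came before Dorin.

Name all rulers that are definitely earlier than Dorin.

Berengar, Cassia, Gisela, Isolde, Maren

Directly stated before Dorin: Berengar, Gisela, and Isolde.
Cassia reaches Dorin via Cassia → Berengar → Dorin.
Maren reaches Dorin via Maren → Berengar → Dorin.
No chain forces Elspeth (or any of the others) ahead of Dorin.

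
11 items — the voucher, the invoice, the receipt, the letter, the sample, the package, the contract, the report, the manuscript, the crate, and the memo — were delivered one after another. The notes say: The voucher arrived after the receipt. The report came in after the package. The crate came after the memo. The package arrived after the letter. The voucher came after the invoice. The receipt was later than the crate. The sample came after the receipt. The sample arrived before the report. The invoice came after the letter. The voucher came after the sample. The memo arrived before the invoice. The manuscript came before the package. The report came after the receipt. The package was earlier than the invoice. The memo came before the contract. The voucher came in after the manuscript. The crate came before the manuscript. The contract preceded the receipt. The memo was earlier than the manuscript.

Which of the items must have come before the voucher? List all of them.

Directly stated before the voucher: the invoice, the manuscript, the receipt, and the sample.
The contract reaches the voucher via the contract → the receipt → the voucher.
The crate reaches the voucher via the crate → the receipt → the voucher.
The letter reaches the voucher via the letter → the invoice → the voucher.
Likewise the memo and the package each reach the voucher by chaining the stated constraints.
No chain forces the report ahead of the voucher.

the contract, the crate, the invoice, the letter, the manuscript, the memo, the package, the receipt, the sample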